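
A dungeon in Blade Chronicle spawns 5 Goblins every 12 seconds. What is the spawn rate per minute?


Spawns per minute = count * (60 / interval)
= 5 * (60 / 12)
= 5 * 5.0
= 25.0

25.0 per minute


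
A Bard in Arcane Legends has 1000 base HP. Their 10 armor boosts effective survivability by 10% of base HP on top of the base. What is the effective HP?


EHP = 1000 * (1 + 10/100)
= 1000 * (1 + 0.1)
= 1000 * 1.1
= 1100.0

1100.0 EHP


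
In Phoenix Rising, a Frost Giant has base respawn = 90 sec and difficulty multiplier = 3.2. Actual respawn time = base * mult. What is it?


Respawn time = base * multiplier
= 90 * 3.2
= 288.0 seconds

288.0 seconds


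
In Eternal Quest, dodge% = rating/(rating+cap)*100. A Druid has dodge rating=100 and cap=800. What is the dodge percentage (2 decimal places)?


dodge% = 100 / (100 + 800) * 100
= 100 / 900 * 100
= 0.111111 * 100
= 11.11%

11.11%


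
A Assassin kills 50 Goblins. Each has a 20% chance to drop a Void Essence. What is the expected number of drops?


Expected drops = kills * (drop_rate / 100)
= 50 * (20 / 100)
= 50 * 0.2
= 10.0

10.0 drops


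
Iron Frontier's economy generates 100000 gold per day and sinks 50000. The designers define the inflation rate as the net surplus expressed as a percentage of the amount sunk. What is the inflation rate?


Net gold = 100000 - 50000 = 50000
Inflation rate = net / sunk * 100 = 50000 / 50000 * 100
= 1.0 * 100
= 100.00%

100.00%


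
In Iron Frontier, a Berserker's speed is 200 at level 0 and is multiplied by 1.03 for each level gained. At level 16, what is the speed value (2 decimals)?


value = base * growth^level
= 200 * 1.03^16
= 200 * 1.604706
= 320.94

320.94 speed


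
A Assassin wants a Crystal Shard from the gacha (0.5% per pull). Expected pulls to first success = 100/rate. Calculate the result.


Expected pulls for a geometric distribution = 1/p = 100 / rate%
= 100 / 0.5
= 200.0

200.0 pulls


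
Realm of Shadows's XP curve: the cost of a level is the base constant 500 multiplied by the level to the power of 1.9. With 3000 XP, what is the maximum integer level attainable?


XP = 500 * level^1.9, so level = (XP / 500)^(1/1.9)
= (3000 / 500)^(1/1.9)
= 6.0^0.5263
= 2.5678
Floor: level = 2

level 2


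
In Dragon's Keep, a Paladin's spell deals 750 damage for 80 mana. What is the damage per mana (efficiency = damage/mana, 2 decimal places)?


Efficiency = damage / mana
= 750 / 80
= 9.38

9.38 dmg/mana


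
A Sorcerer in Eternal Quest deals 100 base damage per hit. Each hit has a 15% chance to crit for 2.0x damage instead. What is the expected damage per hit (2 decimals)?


E[dmg] = base * (1 + crit_chance * (crit_mult - 1))
cc as decimal = 15/100 = 0.15
cm - 1 = 2.0 - 1 = 1.0
Bonus factor = 0.15 * 1.0 = 0.15
Total multiplier = 1 + 0.15 = 1.15
Expected damage = 100 * 1.15 = 115.00

115.00 damage


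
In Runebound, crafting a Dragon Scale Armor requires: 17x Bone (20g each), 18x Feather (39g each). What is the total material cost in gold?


Cost breakdown:
  Bone: 17 * 20 = 340
  Feather: 18 * 39 = 702
Total = 340 + 702 = 1042

1042 gold


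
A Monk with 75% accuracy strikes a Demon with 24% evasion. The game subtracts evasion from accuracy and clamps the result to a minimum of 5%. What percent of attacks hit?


accuracy - evasion = 75 - 24 = 51
Apply floor: max(51, 5) = 51
Hit chance = 51%

51%


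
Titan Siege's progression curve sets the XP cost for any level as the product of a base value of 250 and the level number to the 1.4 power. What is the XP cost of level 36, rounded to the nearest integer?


XP = 250 * level^1.4
Substitute level = 36:
XP = 250 * 36^1.4
= 250 * 150.9467
= 37737

37737 XP


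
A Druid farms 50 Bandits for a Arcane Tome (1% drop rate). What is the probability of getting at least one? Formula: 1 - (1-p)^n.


P(at least one) = 1 - P(none) = 1 - (1-p)^n
p = 1/100 = 0.01
1 - p = 0.99
(1 - p)^50 = 0.99^50 = 0.605006
P(at least one) = 1 - 0.605006 = 0.3950

0.3950


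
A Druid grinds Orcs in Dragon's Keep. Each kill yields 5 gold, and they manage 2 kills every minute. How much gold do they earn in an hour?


Gold per minute = 5 * 2 = 10
Gold per hour = 10 * 60 = 600

600 gold/hour


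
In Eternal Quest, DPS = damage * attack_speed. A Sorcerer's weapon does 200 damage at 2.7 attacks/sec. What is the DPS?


DPS = damage * attack_speed
= 200 * 2.7
= 540.0

540.0 DPS


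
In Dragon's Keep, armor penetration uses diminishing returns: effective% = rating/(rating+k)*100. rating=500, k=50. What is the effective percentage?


effective% = rating / (rating + k) * 100
= 500 / (500 + 50) * 100
= 500 / 550 * 100
= 0.909091 * 100
= 90.91%

90.91%


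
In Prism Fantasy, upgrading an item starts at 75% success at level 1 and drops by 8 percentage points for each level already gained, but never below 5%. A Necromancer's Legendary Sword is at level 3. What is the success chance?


raw_rate = 75 - 8 * (3 - 1)
= 75 - 8 * 2
= 75 - 16
= 59
Apply floor: max(59, 5) = 59%

59%


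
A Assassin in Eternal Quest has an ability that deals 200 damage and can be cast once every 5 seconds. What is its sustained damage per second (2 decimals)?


DPS = damage / cooldown
= 200 / 5
= 40.00

40.00 DPS


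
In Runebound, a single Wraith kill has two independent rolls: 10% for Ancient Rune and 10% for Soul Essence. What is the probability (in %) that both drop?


For independent events, P(both) = P(A) * P(B)
= 10% * 10%
= 100 / 100 %
= 1.0%

1.0%


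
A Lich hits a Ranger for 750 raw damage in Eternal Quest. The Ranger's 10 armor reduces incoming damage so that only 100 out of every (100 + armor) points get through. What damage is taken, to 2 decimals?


actual = 750 * 100 / (100 + 10)
= 750 * 100 / 110
= 75000 / 110
= 681.82

681.82 damage


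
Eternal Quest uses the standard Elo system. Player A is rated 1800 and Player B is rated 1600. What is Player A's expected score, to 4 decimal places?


Elo expected score: Ea = 1/(1 + 10^((Rb-Ra)/400))
Rb - Ra = 1600 - 1800 = -200
(Rb-Ra)/400 = -200/400 = -0.5
10^-0.5 = 0.316228
Ea = 1/(1 + 0.316228) = 1/1.316228 = 0.7597

0.7597


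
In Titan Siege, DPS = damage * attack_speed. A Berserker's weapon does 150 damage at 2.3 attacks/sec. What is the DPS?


DPS = damage * attack_speed
= 150 * 2.3
= 345.0

345.0 DPS


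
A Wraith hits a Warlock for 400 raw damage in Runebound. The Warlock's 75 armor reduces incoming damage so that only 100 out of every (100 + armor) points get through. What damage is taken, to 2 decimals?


actual = 400 * 100 / (100 + 75)
= 400 * 100 / 175
= 40000 / 175
= 228.57

228.57 damage


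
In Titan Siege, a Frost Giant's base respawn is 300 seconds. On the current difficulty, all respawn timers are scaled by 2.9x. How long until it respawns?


Respawn time = base * multiplier
= 300 * 2.9
= 870.0 seconds

870.0 seconds


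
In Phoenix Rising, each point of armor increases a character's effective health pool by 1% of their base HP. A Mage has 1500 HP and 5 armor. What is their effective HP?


EHP = 1500 * (1 + 5/100)
= 1500 * (1 + 0.05)
= 1500 * 1.05
= 1575.0

1575.0 EHP


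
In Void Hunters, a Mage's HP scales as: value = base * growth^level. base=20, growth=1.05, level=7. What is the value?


value = base * growth^level
= 20 * 1.05^7
= 20 * 1.4071
= 28.14

28.14 HP


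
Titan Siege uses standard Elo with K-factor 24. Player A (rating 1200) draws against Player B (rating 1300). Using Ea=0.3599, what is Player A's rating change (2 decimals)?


Elo update: delta = K * (S - Ea), where S = 0.5 (draws)
S - Ea = 0.5 - 0.3599 = 0.1401
Rating change = 24 * 0.1401
= 3.36

3.36 rating points


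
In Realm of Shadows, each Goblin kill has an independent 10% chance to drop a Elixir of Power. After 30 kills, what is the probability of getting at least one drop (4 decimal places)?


P(at least one) = 1 - P(none) = 1 - (1-p)^n
p = 10/100 = 0.1
1 - p = 0.9
(1 - p)^30 = 0.9^30 = 0.042391
P(at least one) = 1 - 0.042391 = 0.9576

0.9576


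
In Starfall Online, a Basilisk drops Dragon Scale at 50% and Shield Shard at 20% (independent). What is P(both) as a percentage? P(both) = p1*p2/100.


For independent events, P(both) = P(A) * P(B)
= 50% * 20%
= 1000 / 100 %
= 10.0%

10.0%


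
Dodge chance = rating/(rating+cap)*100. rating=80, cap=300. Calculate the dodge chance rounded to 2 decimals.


dodge% = 80 / (80 + 300) * 100
= 80 / 380 * 100
= 0.210526 * 100
= 21.05%

21.05%


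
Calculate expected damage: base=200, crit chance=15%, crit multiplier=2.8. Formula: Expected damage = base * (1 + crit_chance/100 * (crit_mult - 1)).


E[dmg] = base * (1 + crit_chance * (crit_mult - 1))
cc as decimal = 15/100 = 0.15
cm - 1 = 2.8 - 1 = 1.8
Bonus factor = 0.15 * 1.8 = 0.27
Total multiplier = 1 + 0.27 = 1.27
Expected damage = 200 * 1.27 = 254.00

254.00 damage


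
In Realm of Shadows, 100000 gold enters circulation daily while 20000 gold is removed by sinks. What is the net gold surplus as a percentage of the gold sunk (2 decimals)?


Net gold = 100000 - 20000 = 80000
Inflation rate = net / sunk * 100 = 80000 / 20000 * 100
= 4.0 * 100
= 400.00%

400.00%


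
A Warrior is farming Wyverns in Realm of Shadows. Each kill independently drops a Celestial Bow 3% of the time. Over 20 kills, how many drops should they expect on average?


Expected drops = kills * (drop_rate / 100)
= 20 * (3 / 100)
= 20 * 0.03
= 0.6

0.6 drops


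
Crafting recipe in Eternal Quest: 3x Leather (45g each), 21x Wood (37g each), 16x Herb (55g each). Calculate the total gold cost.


Cost breakdown:
  Leather: 3 * 45 = 135
  Wood: 21 * 37 = 777
  Herb: 16 * 55 = 880
Total = 135 + 777 + 880 = 1792

1792 gold


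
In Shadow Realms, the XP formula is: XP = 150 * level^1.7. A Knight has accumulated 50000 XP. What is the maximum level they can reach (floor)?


XP = 150 * level^1.7, so level = (XP / 150)^(1/1.7)
= (50000 / 150)^(1/1.7)
= 333.3333^0.5882
= 30.4822
Floor: level = 30

level 30


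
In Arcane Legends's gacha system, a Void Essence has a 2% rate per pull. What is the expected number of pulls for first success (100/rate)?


Expected pulls for a geometric distribution = 1/p = 100 / rate%
= 100 / 2
= 50.0

50.0 pulls


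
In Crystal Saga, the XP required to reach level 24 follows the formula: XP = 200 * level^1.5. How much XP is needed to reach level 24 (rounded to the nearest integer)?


XP = 200 * level^1.5
Substitute level = 24:
XP = 200 * 24^1.5
= 200 * 117.5755
= 23515

23515 XP


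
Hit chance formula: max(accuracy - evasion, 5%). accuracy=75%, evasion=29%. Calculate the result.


accuracy - evasion = 75 - 29 = 46
Apply floor: max(46, 5) = 46
Hit chance = 46%

46%


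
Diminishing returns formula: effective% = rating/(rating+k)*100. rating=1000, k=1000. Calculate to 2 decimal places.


effective% = rating / (rating + k) * 100
= 1000 / (1000 + 1000) * 100
= 1000 / 2000 * 100
= 0.5 * 100
= 50.00%

50.00%


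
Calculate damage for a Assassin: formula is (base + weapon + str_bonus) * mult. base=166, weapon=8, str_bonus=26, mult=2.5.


Sum base + weapon + str = 166 + 8 + 26 = 200
Multiply by 2.5:
200 * 2.5 = 500.0

500.0 damage


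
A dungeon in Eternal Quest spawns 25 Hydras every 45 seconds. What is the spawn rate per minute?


Spawns per minute = count * (60 / interval)
= 25 * (60 / 45)
= 25 * 1.3333
= 33.33

33.33 per minute


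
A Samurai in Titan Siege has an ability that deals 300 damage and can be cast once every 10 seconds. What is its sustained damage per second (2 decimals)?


DPS = damage / cooldown
= 300 / 10
= 30.00

30.00 DPS


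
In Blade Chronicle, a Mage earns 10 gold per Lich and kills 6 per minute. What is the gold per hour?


Gold per minute = 10 * 6 = 60
Gold per hour = 60 * 60 = 3600

3600 gold/hour


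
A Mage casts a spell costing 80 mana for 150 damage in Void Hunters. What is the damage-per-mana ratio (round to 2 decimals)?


Efficiency = damage / mana
= 150 / 80
= 1.88

1.88 dmg/mana


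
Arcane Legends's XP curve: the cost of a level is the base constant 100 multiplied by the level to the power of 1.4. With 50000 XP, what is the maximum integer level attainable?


XP = 100 * level^1.4, so level = (XP / 100)^(1/1.4)
= (50000 / 100)^(1/1.4)
= 500.0^0.7143
= 84.6907
Floor: level = 84

level 84


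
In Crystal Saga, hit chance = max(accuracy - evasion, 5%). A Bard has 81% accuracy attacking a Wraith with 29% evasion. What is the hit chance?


accuracy - evasion = 81 - 29 = 52
Apply floor: max(52, 5) = 52
Hit chance = 52%

52%


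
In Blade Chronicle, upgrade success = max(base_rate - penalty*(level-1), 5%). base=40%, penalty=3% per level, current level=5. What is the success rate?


raw_rate = 40 - 3 * (5 - 1)
= 40 - 3 * 4
= 40 - 12
= 28
Apply floor: max(28, 5) = 28%

28%


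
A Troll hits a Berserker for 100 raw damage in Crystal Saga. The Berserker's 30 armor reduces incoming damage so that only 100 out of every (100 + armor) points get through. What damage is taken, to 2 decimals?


actual = 100 * 100 / (100 + 30)
= 100 * 100 / 130
= 10000 / 130
= 76.92

76.92 damage


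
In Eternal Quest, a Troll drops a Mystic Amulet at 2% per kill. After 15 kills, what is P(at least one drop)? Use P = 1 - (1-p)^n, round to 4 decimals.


P(at least one) = 1 - P(none) = 1 - (1-p)^n
p = 2/100 = 0.02
1 - p = 0.98
(1 - p)^15 = 0.98^15 = 0.738569
P(at least one) = 1 - 0.738569 = 0.2614

0.2614


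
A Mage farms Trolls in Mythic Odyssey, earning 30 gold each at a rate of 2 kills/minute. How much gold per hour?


Gold per minute = 30 * 2 = 60
Gold per hour = 60 * 60 = 3600

3600 gold/hour


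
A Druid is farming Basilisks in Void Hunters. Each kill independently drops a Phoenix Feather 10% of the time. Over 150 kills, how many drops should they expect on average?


Expected drops = kills * (drop_rate / 100)
= 150 * (10 / 100)
= 150 * 0.1
= 15.0

15.0 drops


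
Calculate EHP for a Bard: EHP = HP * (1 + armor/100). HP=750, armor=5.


EHP = 750 * (1 + 5/100)
= 750 * (1 + 0.05)
= 750 * 1.05
= 787.5

787.5 EHP


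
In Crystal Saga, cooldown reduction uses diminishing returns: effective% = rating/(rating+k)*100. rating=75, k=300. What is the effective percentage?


effective% = rating / (rating + k) * 100
= 75 / (75 + 300) * 100
= 75 / 375 * 100
= 0.2 * 100
= 20.00%

20.00%


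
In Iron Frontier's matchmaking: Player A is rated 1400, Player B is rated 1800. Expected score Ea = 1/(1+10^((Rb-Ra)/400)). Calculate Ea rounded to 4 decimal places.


Elo expected score: Ea = 1/(1 + 10^((Rb-Ra)/400))
Rb - Ra = 1800 - 1400 = 400
(Rb-Ra)/400 = 400/400 = 1.0
10^1.0 = 10.0
Ea = 1/(1 + 10.0) = 1/11.0 = 0.0909

0.0909


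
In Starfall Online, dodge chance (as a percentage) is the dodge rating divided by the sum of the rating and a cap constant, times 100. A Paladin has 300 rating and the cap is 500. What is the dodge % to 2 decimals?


dodge% = 300 / (300 + 500) * 100
= 300 / 800 * 100
= 0.375 * 100
= 37.50%

37.50%


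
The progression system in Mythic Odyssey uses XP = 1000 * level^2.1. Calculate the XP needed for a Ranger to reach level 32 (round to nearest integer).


XP = 1000 * level^2.1
Substitute level = 32:
XP = 1000 * 32^2.1
= 1000 * 1448.1547
= 1448155

1448155 XP


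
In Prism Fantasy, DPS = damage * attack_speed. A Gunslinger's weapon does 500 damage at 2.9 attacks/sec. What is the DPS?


DPS = damage * attack_speed
= 500 * 2.9
= 1450.0

1450.0 DPS


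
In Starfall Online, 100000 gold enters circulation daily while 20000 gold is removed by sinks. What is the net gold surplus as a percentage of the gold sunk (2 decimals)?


Net gold = 100000 - 20000 = 80000
Inflation rate = net / sunk * 100 = 80000 / 20000 * 100
= 4.0 * 100
= 400.00%

400.00%


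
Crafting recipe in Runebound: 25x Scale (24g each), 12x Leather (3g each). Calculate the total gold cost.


Cost breakdown:
  Scale: 25 * 24 = 600
  Leather: 12 * 3 = 36
Total = 600 + 36 = 636

636 gold


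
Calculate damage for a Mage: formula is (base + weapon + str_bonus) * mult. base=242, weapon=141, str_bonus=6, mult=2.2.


Sum base + weapon + str = 242 + 141 + 6 = 389
Multiply by 2.2:
389 * 2.2 = 855.8

855.8 damage


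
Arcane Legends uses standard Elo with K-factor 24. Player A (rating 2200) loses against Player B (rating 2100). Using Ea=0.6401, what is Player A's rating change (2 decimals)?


Elo update: delta = K * (S - Ea), where S = 0 (loses)
S - Ea = 0 - 0.6401 = -0.6401
Rating change = 24 * -0.6401
= -15.36

-15.36 rating points


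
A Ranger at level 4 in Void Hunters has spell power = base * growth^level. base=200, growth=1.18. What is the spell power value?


value = base * growth^level
= 200 * 1.18^4
= 200 * 1.938778
= 387.76

387.76 spell power


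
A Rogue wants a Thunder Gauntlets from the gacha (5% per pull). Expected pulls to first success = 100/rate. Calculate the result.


Expected pulls for a geometric distribution = 1/p = 100 / rate%
= 100 / 5
= 20.0

20.0 pulls


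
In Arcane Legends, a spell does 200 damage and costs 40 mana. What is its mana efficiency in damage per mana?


Efficiency = damage / mana
= 200 / 40
= 5.00

5.00 dmg/mana


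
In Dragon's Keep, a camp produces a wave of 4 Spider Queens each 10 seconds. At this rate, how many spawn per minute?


Spawns per minute = count * (60 / interval)
= 4 * (60 / 10)
= 4 * 6.0
= 24.0

24.0 per minute


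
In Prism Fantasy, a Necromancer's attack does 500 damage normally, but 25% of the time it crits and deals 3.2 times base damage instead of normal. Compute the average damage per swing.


E[dmg] = base * (1 + crit_chance * (crit_mult - 1))
cc as decimal = 25/100 = 0.25
cm - 1 = 3.2 - 1 = 2.2
Bonus factor = 0.25 * 2.2 = 0.55
Total multiplier = 1 + 0.55 = 1.55
Expected damage = 500 * 1.55 = 775.00

775.00 damage


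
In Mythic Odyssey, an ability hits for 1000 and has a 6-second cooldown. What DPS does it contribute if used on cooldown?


DPS = damage / cooldown
= 1000 / 6
= 166.67

166.67 DPS


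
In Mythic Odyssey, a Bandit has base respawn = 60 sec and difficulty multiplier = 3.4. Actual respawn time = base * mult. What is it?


Respawn time = base * multiplier
= 60 * 3.4
= 204.0 seconds

204.0 seconds


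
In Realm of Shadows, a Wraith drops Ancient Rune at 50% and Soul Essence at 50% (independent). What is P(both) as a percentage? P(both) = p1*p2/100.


For independent events, P(both) = P(A) * P(B)
= 50% * 50%
= 2500 / 100 %
= 25.0%

25.0%


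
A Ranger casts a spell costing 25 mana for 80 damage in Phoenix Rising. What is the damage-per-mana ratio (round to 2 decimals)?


Efficiency = damage / mana
= 80 / 25
= 3.20

3.20 dmg/mana


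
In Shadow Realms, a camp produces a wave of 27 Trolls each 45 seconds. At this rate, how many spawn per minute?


Spawns per minute = count * (60 / interval)
= 27 * (60 / 45)
= 27 * 1.3333
= 36.0

36.0 per minute


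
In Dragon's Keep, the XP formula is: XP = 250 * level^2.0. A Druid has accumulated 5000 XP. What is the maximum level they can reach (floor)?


XP = 250 * level^2.0, so level = (XP / 250)^(1/2.0)
= (5000 / 250)^(1/2.0)
= 20.0^0.5
= 4.4721
Floor: level = 4

level 4


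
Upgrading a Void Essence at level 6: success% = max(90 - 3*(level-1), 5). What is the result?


raw_rate = 90 - 3 * (6 - 1)
= 90 - 3 * 5
= 90 - 15
= 75
Apply floor: max(75, 5) = 75%

75%


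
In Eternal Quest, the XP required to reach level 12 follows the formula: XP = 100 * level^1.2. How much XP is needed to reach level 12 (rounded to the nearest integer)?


XP = 100 * level^1.2
Substitute level = 12:
XP = 100 * 12^1.2
= 100 * 19.725
= 1973

1973 XP


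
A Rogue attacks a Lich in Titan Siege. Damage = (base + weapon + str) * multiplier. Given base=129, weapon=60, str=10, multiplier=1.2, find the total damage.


Sum base + weapon + str = 129 + 60 + 10 = 199
Multiply by 1.2:
199 * 1.2 = 238.8

238.8 damage


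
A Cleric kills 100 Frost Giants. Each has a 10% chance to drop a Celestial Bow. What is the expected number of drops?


Expected drops = kills * (drop_rate / 100)
= 100 * (10 / 100)
= 100 * 0.1
= 10.0

10.0 drops


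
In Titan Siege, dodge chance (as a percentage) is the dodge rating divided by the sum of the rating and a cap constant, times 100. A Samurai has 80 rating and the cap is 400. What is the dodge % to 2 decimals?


dodge% = 80 / (80 + 400) * 100
= 80 / 480 * 100
= 0.166667 * 100
= 16.67%

16.67%


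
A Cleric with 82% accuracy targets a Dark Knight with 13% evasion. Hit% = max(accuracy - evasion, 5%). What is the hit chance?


accuracy - evasion = 82 - 13 = 69
Apply floor: max(69, 5) = 69
Hit chance = 69%

69%


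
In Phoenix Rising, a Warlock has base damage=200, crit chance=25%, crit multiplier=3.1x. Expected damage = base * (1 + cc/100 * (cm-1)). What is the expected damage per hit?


E[dmg] = base * (1 + crit_chance * (crit_mult - 1))
cc as decimal = 25/100 = 0.25
cm - 1 = 3.1 - 1 = 2.1
Bonus factor = 0.25 * 2.1 = 0.525
Total multiplier = 1 + 0.525 = 1.525
Expected damage = 200 * 1.525 = 305.00

305.00 damage


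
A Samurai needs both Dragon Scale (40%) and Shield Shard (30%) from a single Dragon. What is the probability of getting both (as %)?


For independent events, P(both) = P(A) * P(B)
= 40% * 30%
= 1200 / 100 %
= 12.0%

12.0%


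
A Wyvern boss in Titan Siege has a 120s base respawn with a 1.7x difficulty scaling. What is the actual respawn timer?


Respawn time = base * multiplier
= 120 * 1.7
= 204.0 seconds

204.0 seconds


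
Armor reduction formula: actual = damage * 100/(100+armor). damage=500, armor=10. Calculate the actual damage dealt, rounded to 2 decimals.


actual = 500 * 100 / (100 + 10)
= 500 * 100 / 110
= 50000 / 110
= 454.55

454.55 damage


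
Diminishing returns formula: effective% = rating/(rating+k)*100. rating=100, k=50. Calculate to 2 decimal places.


effective% = rating / (rating + k) * 100
= 100 / (100 + 50) * 100
= 100 / 150 * 100
= 0.666667 * 100
= 66.67%

66.67%


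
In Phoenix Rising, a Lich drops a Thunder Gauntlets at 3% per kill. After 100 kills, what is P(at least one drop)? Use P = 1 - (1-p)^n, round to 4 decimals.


P(at least one) = 1 - P(none) = 1 - (1-p)^n
p = 3/100 = 0.03
1 - p = 0.97
(1 - p)^100 = 0.97^100 = 0.047553
P(at least one) = 1 - 0.047553 = 0.9524

0.9524


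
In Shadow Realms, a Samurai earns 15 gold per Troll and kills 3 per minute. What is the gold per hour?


Gold per minute = 15 * 3 = 45
Gold per hour = 45 * 60 = 2700

2700 gold/hour


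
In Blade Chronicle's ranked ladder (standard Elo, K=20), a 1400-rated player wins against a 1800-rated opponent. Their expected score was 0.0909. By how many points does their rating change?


Elo update: delta = K * (S - Ea), where S = 1 (wins)
S - Ea = 1 - 0.0909 = 0.9091
Rating change = 20 * 0.9091
= 18.18

18.18 rating points


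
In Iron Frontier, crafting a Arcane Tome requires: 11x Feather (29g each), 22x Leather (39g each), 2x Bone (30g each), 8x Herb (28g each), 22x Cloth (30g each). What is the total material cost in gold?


Cost breakdown:
  Feather: 11 * 29 = 319
  Leather: 22 * 39 = 858
  Bone: 2 * 30 = 60
  Herb: 8 * 28 = 224
  Cloth: 22 * 30 = 660
Total = 319 + 858 + 60 + 224 + 660 = 2121

2121 gold


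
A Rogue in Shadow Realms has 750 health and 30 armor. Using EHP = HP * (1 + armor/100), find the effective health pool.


EHP = 750 * (1 + 30/100)
= 750 * (1 + 0.3)
= 750 * 1.3
= 975.0

975.0 EHP


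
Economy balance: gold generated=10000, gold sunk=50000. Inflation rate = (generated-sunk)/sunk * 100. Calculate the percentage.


Net gold = 10000 - 50000 = -40000
Inflation rate = net / sunk * 100 = -40000 / 50000 * 100
= -0.8 * 100
= -80.00%

-80.00%


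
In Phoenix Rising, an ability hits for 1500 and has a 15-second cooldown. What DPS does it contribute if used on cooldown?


DPS = damage / cooldown
= 1500 / 15
= 100.00

100.00 DPS


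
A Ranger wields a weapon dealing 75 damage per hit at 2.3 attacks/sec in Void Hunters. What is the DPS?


DPS = damage * attack_speed
= 75 * 2.3
= 172.5

172.5 DPS


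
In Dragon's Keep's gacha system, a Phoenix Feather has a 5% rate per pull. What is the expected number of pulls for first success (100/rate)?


Expected pulls for a geometric distribution = 1/p = 100 / rate%
= 100 / 5
= 20.0

20.0 pulls


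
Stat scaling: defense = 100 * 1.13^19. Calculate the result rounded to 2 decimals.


value = base * growth^level
= 100 * 1.13^19
= 100 * 10.197423
= 1019.74

1019.74 defense


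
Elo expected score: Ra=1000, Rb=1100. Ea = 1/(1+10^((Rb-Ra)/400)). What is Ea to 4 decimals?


Elo expected score: Ea = 1/(1 + 10^((Rb-Ra)/400))
Rb - Ra = 1100 - 1000 = 100
(Rb-Ra)/400 = 100/400 = 0.25
10^0.25 = 1.778279
Ea = 1/(1 + 1.778279) = 1/2.778279 = 0.3599

0.3599


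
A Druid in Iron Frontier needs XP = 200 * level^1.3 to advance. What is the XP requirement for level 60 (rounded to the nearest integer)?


XP = 200 * level^1.3
Substitute level = 60:
XP = 200 * 60^1.3
= 200 * 204.9258
= 40985

40985 XP


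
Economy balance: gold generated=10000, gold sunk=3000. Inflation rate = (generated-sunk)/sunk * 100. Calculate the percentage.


Net gold = 10000 - 3000 = 7000
Inflation rate = net / sunk * 100 = 7000 / 3000 * 100
= 2.333333 * 100
= 233.33%

233.33%


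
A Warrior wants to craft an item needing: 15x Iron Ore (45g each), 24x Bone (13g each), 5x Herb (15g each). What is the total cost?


Cost breakdown:
  Iron Ore: 15 * 45 = 675
  Bone: 24 * 13 = 312
  Herb: 5 * 15 = 75
Total = 675 + 312 + 75 = 1062

1062 gold


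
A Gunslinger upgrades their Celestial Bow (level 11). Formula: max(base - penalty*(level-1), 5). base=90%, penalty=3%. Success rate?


raw_rate = 90 - 3 * (11 - 1)
= 90 - 3 * 10
= 90 - 30
= 60
Apply floor: max(60, 5) = 60%

60%


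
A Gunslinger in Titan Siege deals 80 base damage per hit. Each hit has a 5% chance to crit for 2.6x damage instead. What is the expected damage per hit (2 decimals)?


E[dmg] = base * (1 + crit_chance * (crit_mult - 1))
cc as decimal = 5/100 = 0.05
cm - 1 = 2.6 - 1 = 1.6
Bonus factor = 0.05 * 1.6 = 0.08
Total multiplier = 1 + 0.08 = 1.08
Expected damage = 80 * 1.08 = 86.40

86.40 damage


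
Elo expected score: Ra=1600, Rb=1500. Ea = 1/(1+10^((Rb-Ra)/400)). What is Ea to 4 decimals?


Elo expected score: Ea = 1/(1 + 10^((Rb-Ra)/400))
Rb - Ra = 1500 - 1600 = -100
(Rb-Ra)/400 = -100/400 = -0.25
10^-0.25 = 0.562341
Ea = 1/(1 + 0.562341) = 1/1.562341 = 0.6401

0.6401


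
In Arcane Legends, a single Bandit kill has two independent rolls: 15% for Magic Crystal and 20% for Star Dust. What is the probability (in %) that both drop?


For independent events, P(both) = P(A) * P(B)
= 15% * 20%
= 300 / 100 %
= 3.0%

3.0%


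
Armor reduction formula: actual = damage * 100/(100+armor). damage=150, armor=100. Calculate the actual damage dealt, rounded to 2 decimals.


actual = 150 * 100 / (100 + 100)
= 150 * 100 / 200
= 15000 / 200
= 75.00

75.00 damage


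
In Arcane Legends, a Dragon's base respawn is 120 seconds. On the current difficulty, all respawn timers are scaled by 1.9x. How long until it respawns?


Respawn time = base * multiplier
= 120 * 1.9
= 228.0 seconds

228.0 seconds


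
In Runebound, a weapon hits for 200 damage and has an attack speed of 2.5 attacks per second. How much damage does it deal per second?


DPS = damage * attack_speed
= 200 * 2.5
= 500.0

500.0 DPS


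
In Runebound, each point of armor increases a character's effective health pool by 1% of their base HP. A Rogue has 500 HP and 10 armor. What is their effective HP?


EHP = 500 * (1 + 10/100)
= 500 * (1 + 0.1)
= 500 * 1.1
= 550.0

550.0 EHP


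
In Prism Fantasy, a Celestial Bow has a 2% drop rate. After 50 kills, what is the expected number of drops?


Expected drops = kills * (drop_rate / 100)
= 50 * (2 / 100)
= 50 * 0.02
= 1.0

1.0 drops


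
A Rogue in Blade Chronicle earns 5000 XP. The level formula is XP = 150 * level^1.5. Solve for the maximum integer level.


XP = 150 * level^1.5, so level = (XP / 150)^(1/1.5)
= (5000 / 150)^(1/1.5)
= 33.3333^0.6667
= 10.3574
Floor: level = 10

level 10


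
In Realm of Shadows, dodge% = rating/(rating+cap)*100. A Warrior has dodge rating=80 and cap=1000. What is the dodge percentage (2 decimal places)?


dodge% = 80 / (80 + 1000) * 100
= 80 / 1080 * 100
= 0.074074 * 100
= 7.41%

7.41%


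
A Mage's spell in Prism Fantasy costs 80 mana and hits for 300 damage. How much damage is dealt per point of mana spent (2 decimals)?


Efficiency = damage / mana
= 300 / 80
= 3.75

3.75 dmg/mana


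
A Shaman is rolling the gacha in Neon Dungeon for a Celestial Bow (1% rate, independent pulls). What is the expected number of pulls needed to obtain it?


Expected pulls for a geometric distribution = 1/p = 100 / rate%
= 100 / 1
= 100.0

100.0 pulls


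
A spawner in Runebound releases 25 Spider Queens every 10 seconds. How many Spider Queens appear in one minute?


Spawns per minute = count * (60 / interval)
= 25 * (60 / 10)
= 25 * 6.0
= 150.0

150.0 per minute


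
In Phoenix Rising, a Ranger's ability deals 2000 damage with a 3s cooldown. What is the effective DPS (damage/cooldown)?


DPS = damage / cooldown
= 2000 / 3
= 666.67

666.67 DPS


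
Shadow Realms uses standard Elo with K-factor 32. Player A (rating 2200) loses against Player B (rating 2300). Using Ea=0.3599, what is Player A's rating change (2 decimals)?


Elo update: delta = K * (S - Ea), where S = 0 (loses)
S - Ea = 0 - 0.3599 = -0.3599
Rating change = 32 * -0.3599
= -11.52

-11.52 rating points


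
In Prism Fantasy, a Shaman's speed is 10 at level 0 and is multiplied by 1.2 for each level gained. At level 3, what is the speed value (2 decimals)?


value = base * growth^level
= 10 * 1.2^3
= 10 * 1.728
= 17.28

17.28 speed


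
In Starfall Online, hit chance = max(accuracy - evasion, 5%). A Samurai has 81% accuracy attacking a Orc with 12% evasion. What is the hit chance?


accuracy - evasion = 81 - 12 = 69
Apply floor: max(69, 5) = 69
Hit chance = 69%

69%


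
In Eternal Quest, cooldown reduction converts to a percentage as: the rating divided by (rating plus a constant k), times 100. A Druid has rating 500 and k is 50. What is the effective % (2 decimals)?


effective% = rating / (rating + k) * 100
= 500 / (500 + 50) * 100
= 500 / 550 * 100
= 0.909091 * 100
= 90.91%

90.91%


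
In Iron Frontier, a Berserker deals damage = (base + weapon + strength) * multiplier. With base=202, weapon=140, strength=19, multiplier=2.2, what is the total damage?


Sum base + weapon + str = 202 + 140 + 19 = 361
Multiply by 2.2:
361 * 2.2 = 794.2

794.2 damage


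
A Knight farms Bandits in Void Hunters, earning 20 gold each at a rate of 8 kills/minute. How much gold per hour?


Gold per minute = 20 * 8 = 160
Gold per hour = 160 * 60 = 9600

9600 gold/hour


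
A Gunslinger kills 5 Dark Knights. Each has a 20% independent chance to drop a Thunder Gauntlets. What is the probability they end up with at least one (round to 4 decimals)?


P(at least one) = 1 - P(none) = 1 - (1-p)^n
p = 20/100 = 0.2
1 - p = 0.8
(1 - p)^5 = 0.8^5 = 0.327680
P(at least one) = 1 - 0.327680 = 0.6723

0.6723


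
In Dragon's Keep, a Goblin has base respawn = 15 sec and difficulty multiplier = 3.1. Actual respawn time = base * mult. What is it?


Respawn time = base * multiplier
= 15 * 3.1
= 46.5 seconds

46.5 seconds


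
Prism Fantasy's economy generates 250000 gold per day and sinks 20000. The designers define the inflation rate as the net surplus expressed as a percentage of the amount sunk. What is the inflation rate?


Net gold = 250000 - 20000 = 230000
Inflation rate = net / sunk * 100 = 230000 / 20000 * 100
= 11.5 * 100
= 1150.00%

1150.00%


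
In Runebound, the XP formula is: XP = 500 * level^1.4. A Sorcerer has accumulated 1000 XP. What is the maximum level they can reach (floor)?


XP = 500 * level^1.4, so level = (XP / 500)^(1/1.4)
= (1000 / 500)^(1/1.4)
= 2.0^0.7143
= 1.6407
Floor: level = 1

level 1


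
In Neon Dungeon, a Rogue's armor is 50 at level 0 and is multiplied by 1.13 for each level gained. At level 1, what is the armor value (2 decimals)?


value = base * growth^level
= 50 * 1.13^1
= 50 * 1.13
= 56.50

56.50 armor


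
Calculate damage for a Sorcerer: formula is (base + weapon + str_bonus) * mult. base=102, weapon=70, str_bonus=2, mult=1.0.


Sum base + weapon + str = 102 + 70 + 2 = 174
Multiply by 1.0:
174 * 1.0 = 174.0

174.0 damage


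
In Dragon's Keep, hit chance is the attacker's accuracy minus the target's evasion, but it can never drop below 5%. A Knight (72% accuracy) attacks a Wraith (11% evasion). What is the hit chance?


accuracy - evasion = 72 - 11 = 61
Apply floor: max(61, 5) = 61
Hit chance = 61%

61%


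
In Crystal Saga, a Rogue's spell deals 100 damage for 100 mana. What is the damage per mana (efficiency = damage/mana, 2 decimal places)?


Efficiency = damage / mana
= 100 / 100
= 1.00

1.00 dmg/mana


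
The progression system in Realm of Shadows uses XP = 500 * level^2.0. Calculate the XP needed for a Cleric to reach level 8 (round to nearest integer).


XP = 500 * level^2.0
Substitute level = 8:
XP = 500 * 8^2.0
= 500 * 64.0
= 32000

32000 XP


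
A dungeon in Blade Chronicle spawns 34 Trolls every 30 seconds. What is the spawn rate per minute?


Spawns per minute = count * (60 / interval)
= 34 * (60 / 30)
= 34 * 2.0
= 68.0

68.0 per minute


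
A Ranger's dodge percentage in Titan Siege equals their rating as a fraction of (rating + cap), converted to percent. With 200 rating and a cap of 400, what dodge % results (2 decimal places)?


dodge% = 200 / (200 + 400) * 100
= 200 / 600 * 100
= 0.333333 * 100
= 33.33%

33.33%


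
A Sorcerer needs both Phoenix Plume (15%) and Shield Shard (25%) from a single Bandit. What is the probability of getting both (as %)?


For independent events, P(both) = P(A) * P(B)
= 15% * 25%
= 375 / 100 %
= 3.75%

3.75%


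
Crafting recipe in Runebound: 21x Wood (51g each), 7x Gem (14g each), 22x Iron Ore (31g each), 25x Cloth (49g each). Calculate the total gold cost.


Cost breakdown:
  Wood: 21 * 51 = 1071
  Gem: 7 * 14 = 98
  Iron Ore: 22 * 31 = 682
  Cloth: 25 * 49 = 1225
Total = 1071 + 98 + 682 + 1225 = 3076

3076 gold


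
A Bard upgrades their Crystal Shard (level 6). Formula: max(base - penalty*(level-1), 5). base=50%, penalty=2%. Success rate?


raw_rate = 50 - 2 * (6 - 1)
= 50 - 2 * 5
= 50 - 10
= 40
Apply floor: max(40, 5) = 40%

40%


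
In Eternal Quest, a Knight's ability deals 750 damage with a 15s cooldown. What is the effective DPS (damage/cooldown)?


DPS = damage / cooldown
= 750 / 15
= 50.00

50.00 DPS


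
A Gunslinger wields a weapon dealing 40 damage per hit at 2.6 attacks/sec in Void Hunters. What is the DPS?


DPS = damage * attack_speed
= 40 * 2.6
= 104.0

104.0 DPS


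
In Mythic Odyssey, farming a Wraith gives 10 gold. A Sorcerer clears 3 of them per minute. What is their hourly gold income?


Gold per minute = 10 * 3 = 30
Gold per hour = 30 * 60 = 1800

1800 gold/hour


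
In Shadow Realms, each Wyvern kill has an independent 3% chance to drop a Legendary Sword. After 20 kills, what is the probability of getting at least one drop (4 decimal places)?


P(at least one) = 1 - P(none) = 1 - (1-p)^n
p = 3/100 = 0.03
1 - p = 0.97
(1 - p)^20 = 0.97^20 = 0.543794
P(at least one) = 1 - 0.543794 = 0.4562

0.4562


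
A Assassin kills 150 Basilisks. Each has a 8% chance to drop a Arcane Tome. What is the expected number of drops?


Expected drops = kills * (drop_rate / 100)
= 150 * (8 / 100)
= 150 * 0.08
= 12.0

12.0 drops


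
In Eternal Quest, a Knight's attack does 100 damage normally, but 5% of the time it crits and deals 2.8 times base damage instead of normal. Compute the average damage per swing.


E[dmg] = base * (1 + crit_chance * (crit_mult - 1))
cc as decimal = 5/100 = 0.05
cm - 1 = 2.8 - 1 = 1.8
Bonus factor = 0.05 * 1.8 = 0.09
Total multiplier = 1 + 0.09 = 1.09
Expected damage = 100 * 1.09 = 109.00

109.00 damage


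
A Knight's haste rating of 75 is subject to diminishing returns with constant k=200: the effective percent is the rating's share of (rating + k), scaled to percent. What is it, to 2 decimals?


effective% = rating / (rating + k) * 100
= 75 / (75 + 200) * 100
= 75 / 275 * 100
= 0.272727 * 100
= 27.27%

27.27%


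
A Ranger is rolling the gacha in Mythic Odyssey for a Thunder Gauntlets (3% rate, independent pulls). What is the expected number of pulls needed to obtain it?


Expected pulls for a geometric distribution = 1/p = 100 / rate%
= 100 / 3
= 33.33

33.33 pulls


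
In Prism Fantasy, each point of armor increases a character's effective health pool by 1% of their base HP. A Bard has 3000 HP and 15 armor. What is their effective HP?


EHP = 3000 * (1 + 15/100)
= 3000 * (1 + 0.15)
= 3000 * 1.15
= 3450.0

3450.0 EHP


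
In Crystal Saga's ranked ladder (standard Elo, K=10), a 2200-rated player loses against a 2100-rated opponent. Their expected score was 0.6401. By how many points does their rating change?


Elo update: delta = K * (S - Ea), where S = 0 (loses)
S - Ea = 0 - 0.6401 = -0.6401
Rating change = 10 * -0.6401
= -6.40

-6.40 rating points


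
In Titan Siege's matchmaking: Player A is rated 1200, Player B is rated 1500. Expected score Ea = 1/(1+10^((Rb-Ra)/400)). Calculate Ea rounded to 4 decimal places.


Elo expected score: Ea = 1/(1 + 10^((Rb-Ra)/400))
Rb - Ra = 1500 - 1200 = 300
(Rb-Ra)/400 = 300/400 = 0.75
10^0.75 = 5.623413
Ea = 1/(1 + 5.623413) = 1/6.623413 = 0.1510

0.1510


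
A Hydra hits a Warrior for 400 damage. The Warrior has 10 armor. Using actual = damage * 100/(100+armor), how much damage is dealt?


actual = 400 * 100 / (100 + 10)
= 400 * 100 / 110
= 40000 / 110
= 363.64

363.64 damage


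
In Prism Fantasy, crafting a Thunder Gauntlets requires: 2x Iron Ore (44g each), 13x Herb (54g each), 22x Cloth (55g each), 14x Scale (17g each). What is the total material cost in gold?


Cost breakdown:
  Iron Ore: 2 * 44 = 88
  Herb: 13 * 54 = 702
  Cloth: 22 * 55 = 1210
  Scale: 14 * 17 = 238
Total = 88 + 702 + 1210 + 238 = 2238

2238 gold


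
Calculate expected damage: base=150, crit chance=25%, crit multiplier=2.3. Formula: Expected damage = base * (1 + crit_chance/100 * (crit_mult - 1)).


E[dmg] = base * (1 + crit_chance * (crit_mult - 1))
cc as decimal = 25/100 = 0.25
cm - 1 = 2.3 - 1 = 1.3
Bonus factor = 0.25 * 1.3 = 0.325
Total multiplier = 1 + 0.325 = 1.325
Expected damage = 150 * 1.325 = 198.75

198.75 damage


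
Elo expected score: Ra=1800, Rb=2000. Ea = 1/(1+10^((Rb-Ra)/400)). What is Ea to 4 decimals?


Elo expected score: Ea = 1/(1 + 10^((Rb-Ra)/400))
Rb - Ra = 2000 - 1800 = 200
(Rb-Ra)/400 = 200/400 = 0.5
10^0.5 = 3.162278
Ea = 1/(1 + 3.162278) = 1/4.162278 = 0.2403

0.2403


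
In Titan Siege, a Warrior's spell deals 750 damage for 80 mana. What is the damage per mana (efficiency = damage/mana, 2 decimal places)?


Efficiency = damage / mana
= 750 / 80
= 9.38

9.38 dmg/mana


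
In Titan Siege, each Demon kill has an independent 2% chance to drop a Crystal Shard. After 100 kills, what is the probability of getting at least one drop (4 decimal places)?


P(at least one) = 1 - P(none) = 1 - (1-p)^n
p = 2/100 = 0.02
1 - p = 0.98
(1 - p)^100 = 0.98^100 = 0.132620
P(at least one) = 1 - 0.132620 = 0.8674

0.8674


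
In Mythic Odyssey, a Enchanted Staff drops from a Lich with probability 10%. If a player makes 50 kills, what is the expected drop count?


Expected drops = kills * (drop_rate / 100)
= 50 * (10 / 100)
= 50 * 0.1
= 5.0

5.0 drops
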